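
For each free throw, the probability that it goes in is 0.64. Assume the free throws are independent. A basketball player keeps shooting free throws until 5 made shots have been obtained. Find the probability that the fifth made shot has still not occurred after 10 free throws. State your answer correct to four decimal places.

Needing more than 10 free throws ⇔ fewer than 5 successes in the first 10. With X ~ Binomial(10, 0.64), P(Y > 10) = P(X ≤ 4).
  k=0: C(10,0)·0.64^0·0.36^10 = 0.000037
  k=1: C(10,1)·0.64^1·0.36^9 = 0.000650
  k=2: C(10,2)·0.64^2·0.36^8 = 0.005200
  k=3: C(10,3)·0.64^3·0.36^7 = 0.024651
  k=4: C(10,4)·0.64^4·0.36^6 = 0.076693
P(X ≤ 4) = 0.107230

0.1072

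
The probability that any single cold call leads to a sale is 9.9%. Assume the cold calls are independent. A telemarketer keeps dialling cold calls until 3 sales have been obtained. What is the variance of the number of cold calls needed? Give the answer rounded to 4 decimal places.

275.7882

Y = total cold calls until the third success; negative binomial with r=3, p=0.099.
Var(Y) = r(1−p)/p² = 3·0.901 / 0.099² = 275.788185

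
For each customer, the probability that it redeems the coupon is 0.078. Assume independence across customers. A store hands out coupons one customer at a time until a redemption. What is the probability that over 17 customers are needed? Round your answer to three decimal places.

0.251

Y = number of customers to the first success; geometric, p = 0.078.
P(Y > 17) = P(first 17 all fail) = (1−p)^17 = 0.25143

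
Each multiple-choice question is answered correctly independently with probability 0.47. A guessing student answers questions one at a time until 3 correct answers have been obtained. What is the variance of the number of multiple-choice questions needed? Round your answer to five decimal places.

7.19783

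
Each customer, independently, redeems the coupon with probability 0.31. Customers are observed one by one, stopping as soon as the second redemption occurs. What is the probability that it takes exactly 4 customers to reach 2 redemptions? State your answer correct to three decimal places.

Y = trial on which the second success occurs; negative binomial, r=2, p=0.31.
P(Y=4) = C(3,1) · p^2 · (1−p)^2
= 3 · 0.0961 · 0.4761 = 0.13726

0.137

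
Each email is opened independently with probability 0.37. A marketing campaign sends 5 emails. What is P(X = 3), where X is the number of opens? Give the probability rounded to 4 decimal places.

0.2010

X ~ Binomial(n=5, p=0.37).
P(X=3) = C(5,3) · p^3 · (1−p)^2
= 10 · 0.050653 · 0.3969 = 0.201042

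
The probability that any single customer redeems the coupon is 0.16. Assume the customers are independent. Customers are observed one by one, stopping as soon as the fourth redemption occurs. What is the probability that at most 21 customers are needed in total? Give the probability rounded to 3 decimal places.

Finishing within 21 customers ⇔ at least 4 successes in the first 21. With X ~ Binomial(21, 0.16), P(Y ≤ 21) = 1 − P(X ≤ 3).
  k=0: C(21,0)·0.16^0·0.84^21 = 0.02570
  k=1: C(21,1)·0.16^1·0.84^20 = 0.10278
  k=2: C(21,2)·0.16^2·0.84^19 = 0.19578
  k=3: C(21,3)·0.16^3·0.84^18 = 0.23618
1 − 0.56044 = 0.43956

0.440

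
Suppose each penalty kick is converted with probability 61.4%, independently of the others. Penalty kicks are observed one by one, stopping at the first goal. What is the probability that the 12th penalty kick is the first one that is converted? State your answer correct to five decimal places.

0.00002

Geometric (trials to first success), p = 0.614.
P(Y = 12) = (1−p)^11 · p = 2.8344e-05 · 0.614 = 0.0000174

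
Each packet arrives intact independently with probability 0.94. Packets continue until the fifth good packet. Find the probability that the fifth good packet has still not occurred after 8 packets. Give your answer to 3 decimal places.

0.001

Needing more than 8 packets ⇔ fewer than 5 successes in the first 8. With X ~ Binomial(8, 0.94), P(Y > 8) = P(X ≤ 4).
  k=0: C(8,0)·0.94^0·0.06^8 = 0.00000
  k=1: C(8,1)·0.94^1·0.06^7 = 0.00000
  k=2: C(8,2)·0.94^2·0.06^6 = 0.00000
  k=3: C(8,3)·0.94^3·0.06^5 = 0.00004
  k=4: C(8,4)·0.94^4·0.06^4 = 0.00071
P(X ≤ 4) = 0.00075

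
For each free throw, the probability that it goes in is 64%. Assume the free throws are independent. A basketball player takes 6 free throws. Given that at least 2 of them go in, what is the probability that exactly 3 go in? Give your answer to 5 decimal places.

X ~ Binomial(6, 0.64). Want P(X=3 | X≥2) = P(X=3) / P(X≥2).
P(X=3) = C(6,3)·0.64^3·0.36^3 = 0.2446118
P(X≥2) = 1 − 0.0021768 − 0.0232190 = 0.9746042
Ratio = 0.2446118 / 0.9746042 = 0.2509858

0.25099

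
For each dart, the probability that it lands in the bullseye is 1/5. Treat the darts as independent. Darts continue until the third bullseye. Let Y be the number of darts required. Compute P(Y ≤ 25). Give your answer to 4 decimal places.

0.9018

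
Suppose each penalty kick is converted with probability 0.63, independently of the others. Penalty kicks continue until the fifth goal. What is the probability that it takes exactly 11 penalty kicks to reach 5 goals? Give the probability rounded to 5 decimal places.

0.05347

Y = trial on which the fifth success occurs; negative binomial, r=5, p=0.63.
P(Y=11) = C(10,4) · p^5 · (1−p)^6
= 210 · 0.099244 · 0.0025657 = 0.0534727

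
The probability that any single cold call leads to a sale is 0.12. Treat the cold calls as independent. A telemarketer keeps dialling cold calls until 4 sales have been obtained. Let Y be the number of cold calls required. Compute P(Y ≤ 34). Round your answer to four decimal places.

0.5953

Finishing within 34 cold calls ⇔ at least 4 successes in the first 34. With X ~ Binomial(34, 0.12), P(Y ≤ 34) = 1 − P(X ≤ 3).
  k=0: C(34,0)·0.12^0·0.88^34 = 0.012954
  k=1: C(34,1)·0.12^1·0.88^33 = 0.060060
  k=2: C(34,2)·0.12^2·0.88^32 = 0.135136
  k=3: C(34,3)·0.12^3·0.88^31 = 0.196561
1 − 0.404712 = 0.595288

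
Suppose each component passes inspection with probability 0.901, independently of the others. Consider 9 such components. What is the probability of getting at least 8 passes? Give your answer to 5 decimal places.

X ~ Binomial(9, 0.901); P(X ≥ 8) = Σ C(9,k) p^k (1−p)^(9−k) over k:
  k=8: C(9,8)·0.901^8·0.099^1 = 0.3869689
  k=9: C(9,9)·0.901^9·0.099^0 = 0.3913120
Total = 0.7782808

0.77828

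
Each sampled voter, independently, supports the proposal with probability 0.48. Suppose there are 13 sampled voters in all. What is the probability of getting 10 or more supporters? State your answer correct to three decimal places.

0.034

X ~ Binomial(13, 0.48); P(X ≥ 10) = Σ C(13,k) p^k (1−p)^(13−k) over k:
  k=10: C(13,10)·0.48^10·0.52^3 = 0.02611
  k=11: C(13,11)·0.48^11·0.52^2 = 0.00657
  k=12: C(13,12)·0.48^12·0.52^1 = 0.00101
  k=13: C(13,13)·0.48^13·0.52^0 = 0.00007
Total = 0.03376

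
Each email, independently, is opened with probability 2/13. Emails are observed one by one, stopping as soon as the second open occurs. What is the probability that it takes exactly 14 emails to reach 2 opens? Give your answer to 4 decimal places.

0.0414

Y = trial on which the second success occurs; negative binomial, r=2, p=0.153846.
P(Y=14) = C(13,1) · p^2 · (1−p)^12
= 13 · 0.023669 · 0.13471 = 0.041448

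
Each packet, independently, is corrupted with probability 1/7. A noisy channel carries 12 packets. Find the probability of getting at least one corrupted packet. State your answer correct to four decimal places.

P(at least one) = 1 − P(none) = 1 − (1 − 0.142857)^12
= 1 − 0.157267 = 0.842733

0.8427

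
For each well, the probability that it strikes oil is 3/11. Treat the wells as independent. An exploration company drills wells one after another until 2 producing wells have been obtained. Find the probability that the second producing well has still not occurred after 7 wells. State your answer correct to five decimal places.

Needing more than 7 wells ⇔ fewer than 2 successes in the first 7. With X ~ Binomial(7, 0.272727), P(Y > 7) = P(X ≤ 1).
  k=0: C(7,0)·0.272727^0·0.727273^7 = 0.1076171
  k=1: C(7,1)·0.272727^1·0.727273^6 = 0.2824948
P(X ≤ 1) = 0.3901118

0.39011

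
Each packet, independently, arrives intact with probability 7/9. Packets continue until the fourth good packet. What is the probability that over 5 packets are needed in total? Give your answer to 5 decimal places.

Needing more than 5 packets ⇔ fewer than 4 successes in the first 5. With X ~ Binomial(5, 0.777778), P(Y > 5) = P(X ≤ 3).
  k=0: C(5,0)·0.777778^0·0.222222^5 = 0.0005419
  k=1: C(5,1)·0.777778^1·0.222222^4 = 0.0094836
  k=2: C(5,2)·0.777778^2·0.222222^3 = 0.0663855
  k=3: C(5,3)·0.777778^3·0.222222^2 = 0.2323494
P(X ≤ 3) = 0.3087605

0.30876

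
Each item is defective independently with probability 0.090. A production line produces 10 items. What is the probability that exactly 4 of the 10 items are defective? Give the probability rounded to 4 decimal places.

0.0078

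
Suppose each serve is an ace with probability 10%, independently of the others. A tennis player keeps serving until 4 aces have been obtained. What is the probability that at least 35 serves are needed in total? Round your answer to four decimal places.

Needing more than 34 serves ⇔ fewer than 4 successes in the first 34. With X ~ Binomial(34, 0.10), P(Y > 34) = P(X ≤ 3).
  k=0: C(34,0)·0.10^0·0.90^34 = 0.027813
  k=1: C(34,1)·0.10^1·0.90^33 = 0.105071
  k=2: C(34,2)·0.10^2·0.90^32 = 0.192630
  k=3: C(34,3)·0.10^3·0.90^31 = 0.228302
P(X ≤ 3) = 0.553815

0.5538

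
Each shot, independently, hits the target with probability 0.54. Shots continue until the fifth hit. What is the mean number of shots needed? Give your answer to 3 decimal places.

9.259

Y = total shots until the fifth success; negative binomial with r=5, p=0.54.
E[Y] = r / p = 5 / 0.54 = 9.25926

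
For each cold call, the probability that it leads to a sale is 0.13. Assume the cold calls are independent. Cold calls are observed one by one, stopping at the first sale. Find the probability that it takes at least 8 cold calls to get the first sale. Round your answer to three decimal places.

Y = number of cold calls to the first success; geometric, p = 0.13.
P(Y > 7) = P(first 7 all fail) = (1−p)^7 = 0.37725

0.377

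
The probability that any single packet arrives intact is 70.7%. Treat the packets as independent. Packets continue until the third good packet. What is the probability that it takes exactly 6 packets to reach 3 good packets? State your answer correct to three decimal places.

0.089

Y = trial on which the third success occurs; negative binomial, r=3, p=0.707.
P(Y=6) = C(5,2) · p^3 · (1−p)^3
= 10 · 0.35339 · 0.025154 = 0.08889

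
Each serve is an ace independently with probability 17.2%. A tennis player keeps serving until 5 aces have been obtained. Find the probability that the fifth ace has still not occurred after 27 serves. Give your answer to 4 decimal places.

Needing more than 27 serves ⇔ fewer than 5 successes in the first 27. With X ~ Binomial(27, 0.172), P(Y > 27) = P(X ≤ 4).
  k=0: C(27,0)·0.172^0·0.828^27 = 0.006121
  k=1: C(27,1)·0.172^1·0.828^26 = 0.034331
  k=2: C(27,2)·0.172^2·0.828^25 = 0.092709
  k=3: C(27,3)·0.172^3·0.828^24 = 0.160487
  k=4: C(27,4)·0.172^4·0.828^23 = 0.200027
P(X ≤ 4) = 0.493674

0.4937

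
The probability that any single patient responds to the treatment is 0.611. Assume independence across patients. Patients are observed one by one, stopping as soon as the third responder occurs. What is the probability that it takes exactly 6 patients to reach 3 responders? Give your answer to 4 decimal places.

Y = trial on which the third success occurs; negative binomial, r=3, p=0.611.
P(Y=6) = C(5,2) · p^3 · (1−p)^3
= 10 · 0.2281 · 0.058864 = 0.134268

0.1343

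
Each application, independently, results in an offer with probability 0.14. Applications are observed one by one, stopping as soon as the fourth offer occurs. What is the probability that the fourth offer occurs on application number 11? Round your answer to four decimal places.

Y = trial on which the fourth success occurs; negative binomial, r=4, p=0.14.
P(Y=11) = C(10,3) · p^4 · (1−p)^7
= 120 · 0.00038416 · 0.34793 = 0.016039

0.0160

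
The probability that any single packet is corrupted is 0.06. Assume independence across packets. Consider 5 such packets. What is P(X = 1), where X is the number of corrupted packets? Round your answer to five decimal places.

X ~ Binomial(n=5, p=0.06).
P(X=1) = C(5,1) · p^1 · (1−p)^4
= 5 · 0.06 · 0.78075 = 0.2342247

0.23422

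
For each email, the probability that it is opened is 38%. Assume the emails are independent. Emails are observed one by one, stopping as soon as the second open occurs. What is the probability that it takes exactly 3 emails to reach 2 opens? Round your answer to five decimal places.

Y = trial on which the second success occurs; negative binomial, r=2, p=0.38.
P(Y=3) = C(2,1) · p^2 · (1−p)^1
= 2 · 0.1444 · 0.62 = 0.1790560

0.17906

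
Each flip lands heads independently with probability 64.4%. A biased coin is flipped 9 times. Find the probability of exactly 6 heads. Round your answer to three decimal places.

0.270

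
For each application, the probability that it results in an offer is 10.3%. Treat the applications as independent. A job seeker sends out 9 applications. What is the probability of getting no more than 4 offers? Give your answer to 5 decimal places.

0.99898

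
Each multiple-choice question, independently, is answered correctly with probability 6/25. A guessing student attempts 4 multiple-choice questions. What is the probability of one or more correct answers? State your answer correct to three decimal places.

P(at least one) = 1 − P(none) = 1 − (1 − 0.24)^4
= 1 − 0.33362 = 0.66638

0.666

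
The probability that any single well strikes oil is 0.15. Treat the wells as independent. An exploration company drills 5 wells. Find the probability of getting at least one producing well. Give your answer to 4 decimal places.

0.5563

P(at least one) = 1 − P(none) = 1 − (1 − 0.15)^5
= 1 − 0.443705 = 0.556295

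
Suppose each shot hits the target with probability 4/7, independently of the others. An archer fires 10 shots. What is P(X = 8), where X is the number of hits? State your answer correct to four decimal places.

X ~ Binomial(n=10, p=0.571429).
P(X=8) = C(10,8) · p^8 · (1−p)^2
= 45 · 0.011368 · 0.18367 = 0.093962

0.0940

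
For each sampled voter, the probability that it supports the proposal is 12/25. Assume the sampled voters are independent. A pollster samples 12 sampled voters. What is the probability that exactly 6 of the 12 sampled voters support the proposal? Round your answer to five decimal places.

0.22343

X ~ Binomial(n=12, p=0.48).
P(X=6) = C(12,6) · p^6 · (1−p)^6
= 924 · 0.012231 · 0.019771 = 0.2234290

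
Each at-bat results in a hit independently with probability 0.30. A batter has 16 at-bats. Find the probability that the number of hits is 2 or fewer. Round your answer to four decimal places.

X ~ Binomial(16, 0.30); P(X ≤ 2) = Σ C(16,k) p^k (1−p)^(16−k) over k:
  k=0: C(16,0)·0.30^0·0.70^16 = 0.003323
  k=1: C(16,1)·0.30^1·0.70^15 = 0.022788
  k=2: C(16,2)·0.30^2·0.70^14 = 0.073248
Total = 0.099360

0.0994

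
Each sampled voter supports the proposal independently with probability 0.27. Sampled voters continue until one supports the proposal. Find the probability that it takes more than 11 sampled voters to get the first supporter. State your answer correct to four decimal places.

0.0314

Y = number of sampled voters to the first success; geometric, p = 0.27.
P(Y > 11) = P(first 11 all fail) = (1−p)^11 = 0.031373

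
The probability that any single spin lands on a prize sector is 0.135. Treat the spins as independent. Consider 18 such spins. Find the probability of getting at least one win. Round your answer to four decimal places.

0.9265

P(at least one) = 1 − P(none) = 1 − (1 − 0.135)^18
= 1 − 0.073500 = 0.926500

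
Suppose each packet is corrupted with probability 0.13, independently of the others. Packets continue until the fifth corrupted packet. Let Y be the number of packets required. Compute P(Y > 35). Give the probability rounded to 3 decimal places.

0.515

Needing more than 35 packets ⇔ fewer than 5 successes in the first 35. With X ~ Binomial(35, 0.13), P(Y > 35) = P(X ≤ 4).
  k=0: C(35,0)·0.13^0·0.87^35 = 0.00764
  k=1: C(35,1)·0.13^1·0.87^34 = 0.03996
  k=2: C(35,2)·0.13^2·0.87^33 = 0.10152
  k=3: C(35,3)·0.13^3·0.87^32 = 0.16686
  k=4: C(35,4)·0.13^4·0.87^31 = 0.19947
P(X ≤ 4) = 0.51545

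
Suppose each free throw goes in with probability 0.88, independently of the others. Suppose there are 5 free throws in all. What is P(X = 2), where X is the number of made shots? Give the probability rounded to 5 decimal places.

X ~ Binomial(n=5, p=0.88).
P(X=2) = C(5,2) · p^2 · (1−p)^3
= 10 · 0.7744 · 0.001728 = 0.0133816

0.01338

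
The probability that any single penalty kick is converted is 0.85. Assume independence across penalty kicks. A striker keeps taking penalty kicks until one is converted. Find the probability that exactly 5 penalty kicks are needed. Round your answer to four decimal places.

Geometric (trials to first success), p = 0.85.
P(Y = 5) = (1−p)^4 · p = 0.00050625 · 0.85 = 0.000430

0.0004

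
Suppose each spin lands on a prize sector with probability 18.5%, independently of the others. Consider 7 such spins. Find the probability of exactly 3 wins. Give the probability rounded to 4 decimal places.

0.0978

X ~ Binomial(n=7, p=0.185).
P(X=3) = C(7,3) · p^3 · (1−p)^4
= 35 · 0.0063316 · 0.44119 = 0.097772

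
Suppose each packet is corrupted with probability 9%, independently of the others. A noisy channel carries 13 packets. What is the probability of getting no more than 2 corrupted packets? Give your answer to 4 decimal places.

X ~ Binomial(13, 0.09); P(X ≤ 2) = Σ C(13,k) p^k (1−p)^(13−k) over k:
  k=0: C(13,0)·0.09^0·0.91^13 = 0.293453
  k=1: C(13,1)·0.09^1·0.91^12 = 0.377296
  k=2: C(13,2)·0.09^2·0.91^11 = 0.223890
Total = 0.894639

0.8946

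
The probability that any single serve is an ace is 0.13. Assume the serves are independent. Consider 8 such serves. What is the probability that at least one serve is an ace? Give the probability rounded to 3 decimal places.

0.672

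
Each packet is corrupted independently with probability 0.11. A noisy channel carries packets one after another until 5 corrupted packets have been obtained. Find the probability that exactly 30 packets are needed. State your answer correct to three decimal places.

0.021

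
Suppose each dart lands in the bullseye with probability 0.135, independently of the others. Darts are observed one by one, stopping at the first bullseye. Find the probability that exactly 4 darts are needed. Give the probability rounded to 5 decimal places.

0.08737

Geometric (trials to first success), p = 0.135.
P(Y = 4) = (1−p)^3 · p = 0.64721 · 0.135 = 0.0873740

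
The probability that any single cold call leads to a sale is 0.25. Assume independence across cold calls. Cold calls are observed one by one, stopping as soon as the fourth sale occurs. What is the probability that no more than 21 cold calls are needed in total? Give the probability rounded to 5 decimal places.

Finishing within 21 cold calls ⇔ at least 4 successes in the first 21. With X ~ Binomial(21, 0.25), P(Y ≤ 21) = 1 − P(X ≤ 3).
  k=0: C(21,0)·0.25^0·0.75^21 = 0.0023784
  k=1: C(21,1)·0.25^1·0.75^20 = 0.0166489
  k=2: C(21,2)·0.25^2·0.75^19 = 0.0554962
  k=3: C(21,3)·0.25^3·0.75^18 = 0.1171587
1 − 0.1916821 = 0.8083179

0.80832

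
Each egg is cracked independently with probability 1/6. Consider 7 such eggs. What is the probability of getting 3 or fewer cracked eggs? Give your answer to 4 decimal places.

X ~ Binomial(7, 0.166667); P(X ≤ 3) = Σ C(7,k) p^k (1−p)^(7−k) over k:
  k=0: C(7,0)·0.166667^0·0.833333^7 = 0.279082
  k=1: C(7,1)·0.166667^1·0.833333^6 = 0.390714
  k=2: C(7,2)·0.166667^2·0.833333^5 = 0.234429
  k=3: C(7,3)·0.166667^3·0.833333^4 = 0.078143
Total = 0.982367

0.9824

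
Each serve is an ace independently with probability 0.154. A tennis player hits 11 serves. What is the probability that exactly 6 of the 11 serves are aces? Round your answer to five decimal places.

X ~ Binomial(n=11, p=0.154).
P(X=6) = C(11,6) · p^6 · (1−p)^5
= 462 · 1.3339e-05 · 0.43336 = 0.0026707

0.00267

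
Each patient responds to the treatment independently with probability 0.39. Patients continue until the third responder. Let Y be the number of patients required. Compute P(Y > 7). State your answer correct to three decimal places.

Needing more than 7 patients ⇔ fewer than 3 successes in the first 7. With X ~ Binomial(7, 0.39), P(Y > 7) = P(X ≤ 2).
  k=0: C(7,0)·0.39^0·0.61^7 = 0.03143
  k=1: C(7,1)·0.39^1·0.61^6 = 0.14065
  k=2: C(7,2)·0.39^2·0.61^5 = 0.26977
P(X ≤ 2) = 0.44185

0.442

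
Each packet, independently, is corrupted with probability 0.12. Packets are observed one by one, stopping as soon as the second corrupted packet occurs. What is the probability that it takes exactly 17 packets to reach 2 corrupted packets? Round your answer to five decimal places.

0.03386

Y = trial on which the second success occurs; negative binomial, r=2, p=0.12.
P(Y=17) = C(16,1) · p^2 · (1−p)^15
= 16 · 0.0144 · 0.14697 = 0.0338628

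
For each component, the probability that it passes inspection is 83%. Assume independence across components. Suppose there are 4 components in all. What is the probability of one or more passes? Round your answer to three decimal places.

0.999

P(at least one) = 1 − P(none) = 1 − (1 − 0.83)^4
= 1 − 0.00084 = 0.99916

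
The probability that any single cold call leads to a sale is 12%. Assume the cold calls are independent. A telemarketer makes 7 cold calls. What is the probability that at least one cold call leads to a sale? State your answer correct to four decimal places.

0.5913

P(at least one) = 1 − P(none) = 1 − (1 − 0.12)^7
= 1 − 0.408676 = 0.591324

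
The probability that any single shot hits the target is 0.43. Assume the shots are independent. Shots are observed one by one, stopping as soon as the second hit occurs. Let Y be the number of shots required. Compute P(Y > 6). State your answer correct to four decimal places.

Needing more than 6 shots ⇔ fewer than 2 successes in the first 6. With X ~ Binomial(6, 0.43), P(Y > 6) = P(X ≤ 1).
  k=0: C(6,0)·0.43^0·0.57^6 = 0.034296
  k=1: C(6,1)·0.43^1·0.57^5 = 0.155237
P(X ≤ 1) = 0.189533

0.1895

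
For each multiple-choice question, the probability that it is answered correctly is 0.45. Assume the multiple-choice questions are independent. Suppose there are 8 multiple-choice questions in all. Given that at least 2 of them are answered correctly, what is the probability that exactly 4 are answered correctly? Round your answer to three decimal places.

X ~ Binomial(8, 0.45). Want P(X=4 | X≥2) = P(X=4) / P(X≥2).
P(X=4) = C(8,4)·0.45^4·0.55^4 = 0.26266
P(X≥2) = 1 − 0.00837 − 0.05481 = 0.93682
Ratio = 0.26266 / 0.93682 = 0.28038

0.280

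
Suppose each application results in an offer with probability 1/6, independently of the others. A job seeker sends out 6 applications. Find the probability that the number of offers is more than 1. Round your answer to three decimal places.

0.263

X ~ Binomial(6, 0.166667); P(X ≥ 2) = Σ C(6,k) p^k (1−p)^(6−k) over k:
  k=2: C(6,2)·0.166667^2·0.833333^4 = 0.20094
  k=3: C(6,3)·0.166667^3·0.833333^3 = 0.05358
  k=4: C(6,4)·0.166667^4·0.833333^2 = 0.00804
  k=5: C(6,5)·0.166667^5·0.833333^1 = 0.00064
  k=6: C(6,6)·0.166667^6·0.833333^0 = 0.00002
Total = 0.26322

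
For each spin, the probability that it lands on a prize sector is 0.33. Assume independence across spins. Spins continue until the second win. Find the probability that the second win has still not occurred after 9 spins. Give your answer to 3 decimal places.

Needing more than 9 spins ⇔ fewer than 2 successes in the first 9. With X ~ Binomial(9, 0.33), P(Y > 9) = P(X ≤ 1).
  k=0: C(9,0)·0.33^0·0.67^9 = 0.02721
  k=1: C(9,1)·0.33^1·0.67^8 = 0.12060
P(X ≤ 1) = 0.14781

0.148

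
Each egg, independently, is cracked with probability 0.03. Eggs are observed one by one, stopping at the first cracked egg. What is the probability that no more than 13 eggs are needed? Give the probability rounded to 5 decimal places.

0.32697

Y = number of eggs to the first success; geometric, p = 0.03.
P(Y ≤ 13) = 1 − (1−p)^13 = 1 − 0.6730271 = 0.3269729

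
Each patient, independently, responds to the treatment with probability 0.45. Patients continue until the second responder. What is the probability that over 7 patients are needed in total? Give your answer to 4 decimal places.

Needing more than 7 patients ⇔ fewer than 2 successes in the first 7. With X ~ Binomial(7, 0.45), P(Y > 7) = P(X ≤ 1).
  k=0: C(7,0)·0.45^0·0.55^7 = 0.015224
  k=1: C(7,1)·0.45^1·0.55^6 = 0.087194
P(X ≤ 1) = 0.102418

0.1024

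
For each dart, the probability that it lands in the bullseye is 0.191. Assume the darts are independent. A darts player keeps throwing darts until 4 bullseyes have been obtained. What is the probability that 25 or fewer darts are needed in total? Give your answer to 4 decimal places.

Finishing within 25 darts ⇔ at least 4 successes in the first 25. With X ~ Binomial(25, 0.191), P(Y ≤ 25) = 1 − P(X ≤ 3).
  k=0: C(25,0)·0.191^0·0.809^25 = 0.004997
  k=1: C(25,1)·0.191^1·0.809^24 = 0.029494
  k=2: C(25,2)·0.191^2·0.809^23 = 0.083561
  k=3: C(25,3)·0.191^3·0.809^22 = 0.151250
1 − 0.269302 = 0.730698

0.7307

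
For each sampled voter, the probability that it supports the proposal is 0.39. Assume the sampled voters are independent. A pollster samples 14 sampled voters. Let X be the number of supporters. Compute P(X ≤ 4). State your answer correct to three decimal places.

0.306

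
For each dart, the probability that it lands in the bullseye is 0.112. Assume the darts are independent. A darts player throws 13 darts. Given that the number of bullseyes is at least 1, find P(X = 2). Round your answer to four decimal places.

X ~ Binomial(13, 0.112). Want P(X=2 | X≥1) = P(X=2) / P(X≥1).
P(X=2) = C(13,2)·0.112^2·0.888^11 = 0.264895
P(X≥1) = 1 − 0.213486 = 0.786514
Ratio = 0.264895 / 0.786514 = 0.336796

0.3368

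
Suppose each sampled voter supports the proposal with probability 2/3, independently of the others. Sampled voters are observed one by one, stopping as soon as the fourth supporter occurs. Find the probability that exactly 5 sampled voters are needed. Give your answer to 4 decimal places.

0.2634

Y = trial on which the fourth success occurs; negative binomial, r=4, p=0.666667.
P(Y=5) = C(4,3) · p^4 · (1−p)^1
= 4 · 0.19753 · 0.33333 = 0.263374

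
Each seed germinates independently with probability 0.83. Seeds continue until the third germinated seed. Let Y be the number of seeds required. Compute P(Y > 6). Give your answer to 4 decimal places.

0.0094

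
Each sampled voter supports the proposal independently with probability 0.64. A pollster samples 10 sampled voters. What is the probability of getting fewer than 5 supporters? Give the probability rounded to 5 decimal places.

X ~ Binomial(10, 0.64); P(X ≤ 4) = Σ C(10,k) p^k (1−p)^(10−k) over k:
  k=0: C(10,0)·0.64^0·0.36^10 = 0.0000366
  k=1: C(10,1)·0.64^1·0.36^9 = 0.0006500
  k=2: C(10,2)·0.64^2·0.36^8 = 0.0051999
  k=3: C(10,3)·0.64^3·0.36^7 = 0.0246512
  k=4: C(10,4)·0.64^4·0.36^6 = 0.0766927
Total = 0.1072304

0.10723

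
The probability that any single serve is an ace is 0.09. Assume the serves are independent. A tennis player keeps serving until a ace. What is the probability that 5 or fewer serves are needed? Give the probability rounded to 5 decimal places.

Y = number of serves to the first success; geometric, p = 0.09.
P(Y ≤ 5) = 1 − (1−p)^5 = 1 − 0.6240321 = 0.3759679

0.37597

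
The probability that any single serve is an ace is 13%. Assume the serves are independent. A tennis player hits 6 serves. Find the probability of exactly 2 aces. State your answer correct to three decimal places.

X ~ Binomial(n=6, p=0.13).
P(X=2) = C(6,2) · p^2 · (1−p)^4
= 15 · 0.0169 · 0.5729 = 0.14523

0.145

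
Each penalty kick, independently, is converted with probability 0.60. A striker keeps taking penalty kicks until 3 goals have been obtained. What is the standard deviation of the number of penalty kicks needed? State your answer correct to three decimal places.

Y = total penalty kicks until the third success; negative binomial with r=3, p=0.60.
SD(Y) = √[r(1−p)/p²] = √(3.33333) = 1.82574

1.826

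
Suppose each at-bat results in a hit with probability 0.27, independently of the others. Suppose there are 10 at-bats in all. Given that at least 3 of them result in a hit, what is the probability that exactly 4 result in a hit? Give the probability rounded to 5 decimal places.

X ~ Binomial(10, 0.27). Want P(X=4 | X≥3) = P(X=4) / P(X≥3).
P(X=4) = C(10,4)·0.27^4·0.73^6 = 0.1688929
P(X≥3) = 1 − 0.0429763 − 0.1589533 − 0.2645592 = 0.5335112
Ratio = 0.1688929 / 0.5335112 = 0.3165687

0.31657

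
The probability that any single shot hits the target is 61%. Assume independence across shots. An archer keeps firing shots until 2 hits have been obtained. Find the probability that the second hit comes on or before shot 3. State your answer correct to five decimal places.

Finishing within 3 shots ⇔ at least 2 successes in the first 3. With X ~ Binomial(3, 0.61), P(Y ≤ 3) = 1 − P(X ≤ 1).
  k=0: C(3,0)·0.61^0·0.39^3 = 0.0593190
  k=1: C(3,1)·0.61^1·0.39^2 = 0.2783430
1 − 0.3376620 = 0.6623380

0.66234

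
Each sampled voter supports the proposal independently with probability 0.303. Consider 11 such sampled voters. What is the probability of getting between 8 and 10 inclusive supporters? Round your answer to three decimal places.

0.005

X ~ Binomial(11, 0.303); P(8 ≤ X ≤ 10) = Σ C(11,k) p^k (1−p)^(11−k) over k:
  k=8: C(11,8)·0.303^8·0.697^3 = 0.00397
  k=9: C(11,9)·0.303^9·0.697^2 = 0.00058
  k=10: C(11,10)·0.303^10·0.697^1 = 0.00005
Total = 0.00459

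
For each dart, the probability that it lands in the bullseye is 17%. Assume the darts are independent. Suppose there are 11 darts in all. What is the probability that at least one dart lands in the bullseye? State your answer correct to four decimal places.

0.8712

P(at least one) = 1 − P(none) = 1 − (1 − 0.17)^11
= 1 − 0.128783 = 0.871217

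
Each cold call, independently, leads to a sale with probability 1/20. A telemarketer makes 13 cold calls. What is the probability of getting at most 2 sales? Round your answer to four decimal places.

X ~ Binomial(13, 0.05); P(X ≤ 2) = Σ C(13,k) p^k (1−p)^(13−k) over k:
  k=0: C(13,0)·0.05^0·0.95^13 = 0.513342
  k=1: C(13,1)·0.05^1·0.95^12 = 0.351234
  k=2: C(13,2)·0.05^2·0.95^11 = 0.110916
Total = 0.975492

0.9755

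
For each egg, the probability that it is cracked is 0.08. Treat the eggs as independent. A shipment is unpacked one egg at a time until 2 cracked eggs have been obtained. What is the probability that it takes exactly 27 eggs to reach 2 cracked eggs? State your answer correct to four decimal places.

Y = trial on which the second success occurs; negative binomial, r=2, p=0.08.
P(Y=27) = C(26,1) · p^2 · (1−p)^25
= 26 · 0.0064 · 0.12436 = 0.020694

0.0207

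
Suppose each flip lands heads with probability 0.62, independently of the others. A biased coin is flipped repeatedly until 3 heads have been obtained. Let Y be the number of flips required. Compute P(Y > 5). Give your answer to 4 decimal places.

0.2835

Needing more than 5 flips ⇔ fewer than 3 successes in the first 5. With X ~ Binomial(5, 0.62), P(Y > 5) = P(X ≤ 2).
  k=0: C(5,0)·0.62^0·0.38^5 = 0.007924
  k=1: C(5,1)·0.62^1·0.38^4 = 0.064639
  k=2: C(5,2)·0.62^2·0.38^3 = 0.210928
P(X ≤ 2) = 0.283491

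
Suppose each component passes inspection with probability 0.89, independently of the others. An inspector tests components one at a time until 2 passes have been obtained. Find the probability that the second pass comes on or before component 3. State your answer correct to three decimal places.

Finishing within 3 components ⇔ at least 2 successes in the first 3. With X ~ Binomial(3, 0.89), P(Y ≤ 3) = 1 − P(X ≤ 1).
  k=0: C(3,0)·0.89^0·0.11^3 = 0.00133
  k=1: C(3,1)·0.89^1·0.11^2 = 0.03231
1 − 0.03364 = 0.96636

0.966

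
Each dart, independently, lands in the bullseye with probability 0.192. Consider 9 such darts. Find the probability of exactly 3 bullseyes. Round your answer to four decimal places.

0.1654

X ~ Binomial(n=9, p=0.192).
P(X=3) = C(9,3) · p^3 · (1−p)^6
= 84 · 0.0070779 · 0.27827 = 0.165444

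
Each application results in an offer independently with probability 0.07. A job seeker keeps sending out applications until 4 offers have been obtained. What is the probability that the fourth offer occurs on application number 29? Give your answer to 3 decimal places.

Y = trial on which the fourth success occurs; negative binomial, r=4, p=0.07.
P(Y=29) = C(28,3) · p^4 · (1−p)^25
= 3276 · 2.401e-05 · 0.16296 = 0.01282

0.013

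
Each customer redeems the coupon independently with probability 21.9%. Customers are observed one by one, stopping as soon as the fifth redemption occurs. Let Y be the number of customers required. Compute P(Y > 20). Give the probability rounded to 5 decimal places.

0.54634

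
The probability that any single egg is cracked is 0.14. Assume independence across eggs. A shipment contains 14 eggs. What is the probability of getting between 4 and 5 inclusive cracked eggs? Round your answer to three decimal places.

X ~ Binomial(14, 0.14); P(4 ≤ X ≤ 5) = Σ C(14,k) p^k (1−p)^(14−k) over k:
  k=4: C(14,4)·0.14^4·0.86^10 = 0.08510
  k=5: C(14,5)·0.14^5·0.86^9 = 0.02771
Total = 0.11281

0.113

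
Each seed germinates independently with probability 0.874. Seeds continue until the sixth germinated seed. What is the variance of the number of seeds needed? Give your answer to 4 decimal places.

Y = total seeds until the sixth success; negative binomial with r=6, p=0.874.
Var(Y) = r(1−p)/p² = 6·0.126 / 0.874² = 0.989689

0.9897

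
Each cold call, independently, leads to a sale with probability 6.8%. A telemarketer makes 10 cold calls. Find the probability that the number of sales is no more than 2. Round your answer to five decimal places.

X ~ Binomial(10, 0.068); P(X ≤ 2) = Σ C(10,k) p^k (1−p)^(10−k) over k:
  k=0: C(10,0)·0.068^0·0.932^10 = 0.4944918
  k=1: C(10,1)·0.068^1·0.932^9 = 0.3607880
  k=2: C(10,2)·0.068^2·0.932^8 = 0.1184562
Total = 0.9737360

0.97374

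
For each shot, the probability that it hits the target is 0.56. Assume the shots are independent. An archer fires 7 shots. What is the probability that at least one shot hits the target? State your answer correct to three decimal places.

0.997

P(at least one) = 1 − P(none) = 1 − (1 − 0.56)^7
= 1 − 0.00319 = 0.99681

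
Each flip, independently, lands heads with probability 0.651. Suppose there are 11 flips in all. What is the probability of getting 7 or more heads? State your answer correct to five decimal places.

X ~ Binomial(11, 0.651); P(X ≥ 7) = Σ C(11,k) p^k (1−p)^(11−k) over k:
  k=7: C(11,7)·0.651^7·0.349^4 = 0.2425954
  k=8: C(11,8)·0.651^8·0.349^3 = 0.2262602
  k=9: C(11,9)·0.651^9·0.349^2 = 0.1406833
  k=10: C(11,10)·0.651^10·0.349^1 = 0.0524841
  k=11: C(11,11)·0.651^11·0.349^0 = 0.0089000
Total = 0.6709230

0.67092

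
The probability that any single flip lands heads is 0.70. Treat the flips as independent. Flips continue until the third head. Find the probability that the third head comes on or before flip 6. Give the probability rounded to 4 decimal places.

0.9295

Finishing within 6 flips ⇔ at least 3 successes in the first 6. With X ~ Binomial(6, 0.70), P(Y ≤ 6) = 1 − P(X ≤ 2).
  k=0: C(6,0)·0.70^0·0.30^6 = 0.000729
  k=1: C(6,1)·0.70^1·0.30^5 = 0.010206
  k=2: C(6,2)·0.70^2·0.30^4 = 0.059535
1 − 0.070470 = 0.929530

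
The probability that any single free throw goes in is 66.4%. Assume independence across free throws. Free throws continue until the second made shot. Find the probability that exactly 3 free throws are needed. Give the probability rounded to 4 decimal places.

0.2963

Y = trial on which the second success occurs; negative binomial, r=2, p=0.664.
P(Y=3) = C(2,1) · p^2 · (1−p)^1
= 2 · 0.4409 · 0.336 = 0.296282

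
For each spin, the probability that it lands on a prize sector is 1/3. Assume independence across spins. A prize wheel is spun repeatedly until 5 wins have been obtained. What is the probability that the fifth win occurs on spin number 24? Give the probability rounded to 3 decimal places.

0.016

Y = trial on which the fifth success occurs; negative binomial, r=5, p=0.333333.
P(Y=24) = C(23,4) · p^5 · (1−p)^19
= 8855 · 0.0041152 · 0.00045109 = 0.01644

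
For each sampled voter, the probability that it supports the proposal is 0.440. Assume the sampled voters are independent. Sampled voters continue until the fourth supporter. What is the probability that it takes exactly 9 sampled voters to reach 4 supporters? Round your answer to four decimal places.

0.1156

Y = trial on which the fourth success occurs; negative binomial, r=4, p=0.44.
P(Y=9) = C(8,3) · p^4 · (1−p)^5
= 56 · 0.037481 · 0.055073 = 0.115595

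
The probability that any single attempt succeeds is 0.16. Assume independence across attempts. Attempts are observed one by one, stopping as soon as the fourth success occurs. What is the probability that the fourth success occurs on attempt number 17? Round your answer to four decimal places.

Y = trial on which the fourth success occurs; negative binomial, r=4, p=0.16.
P(Y=17) = C(16,3) · p^4 · (1−p)^13
= 560 · 0.00065536 · 0.10366 = 0.038045

0.0380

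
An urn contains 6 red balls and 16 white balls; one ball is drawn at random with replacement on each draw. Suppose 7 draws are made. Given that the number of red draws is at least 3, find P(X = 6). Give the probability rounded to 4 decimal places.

0.0072

X ~ Binomial(7, 0.272727). Want P(X=6 | X≥3) = P(X=6) / P(X≥3).
P(X=6) = C(7,6)·0.272727^6·0.727273^1 = 0.002095
P(X≥3) = 1 − 0.107617 − 0.282495 − 0.317807 = 0.292082
Ratio = 0.002095 / 0.292082 = 0.007172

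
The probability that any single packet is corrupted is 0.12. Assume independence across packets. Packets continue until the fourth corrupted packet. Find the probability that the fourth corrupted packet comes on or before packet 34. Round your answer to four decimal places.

0.5953

Finishing within 34 packets ⇔ at least 4 successes in the first 34. With X ~ Binomial(34, 0.12), P(Y ≤ 34) = 1 − P(X ≤ 3).
  k=0: C(34,0)·0.12^0·0.88^34 = 0.012954
  k=1: C(34,1)·0.12^1·0.88^33 = 0.060060
  k=2: C(34,2)·0.12^2·0.88^32 = 0.135136
  k=3: C(34,3)·0.12^3·0.88^31 = 0.196561
1 − 0.404712 = 0.595288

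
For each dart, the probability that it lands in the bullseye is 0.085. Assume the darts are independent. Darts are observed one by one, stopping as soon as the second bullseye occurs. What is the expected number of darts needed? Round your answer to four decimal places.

23.5294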